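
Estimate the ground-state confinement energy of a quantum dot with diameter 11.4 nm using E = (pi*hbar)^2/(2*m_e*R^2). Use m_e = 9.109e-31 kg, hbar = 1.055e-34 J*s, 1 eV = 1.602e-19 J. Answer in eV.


Radius R = 11.4/2 = 5.7 nm = 5.7e-09 m
E = (pi * 1.055e-34)^2 / (2 * 9.109e-31 * (5.7e-09)^2)
E(J) = 1.8559e-21
E = E(J) / 1.602e-19 = 0.0116 eV

0.0116


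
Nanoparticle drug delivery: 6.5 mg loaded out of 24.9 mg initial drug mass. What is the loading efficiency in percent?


Drug loading efficiency = (drug loaded / drug initial) * 100
DLE = 6.5 / 24.9 * 100
DLE = 0.261 * 100
DLE = 26.1%

26.1


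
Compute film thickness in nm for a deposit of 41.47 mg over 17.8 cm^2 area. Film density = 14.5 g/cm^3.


Convert: m = 41.47 mg = 4.1470e-05 kg, A = 17.8 cm^2 = 1.7800e-03 m^2, rho = 14.5 g/cm^3 = 14500 kg/m^3
t = m / (A * rho)
t = 4.1470e-05 / (1.7800e-03 * 14500)
t = 1.6067e-06 m = 1606.7 nm

1606.7


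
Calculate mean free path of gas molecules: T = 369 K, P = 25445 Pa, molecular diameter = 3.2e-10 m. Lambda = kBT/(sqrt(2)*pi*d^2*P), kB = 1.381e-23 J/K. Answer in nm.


Mean free path: lambda = kB*T / (sqrt(2) * pi * d^2 * P)
lambda = 1.381e-23 * 369 / (sqrt(2) * pi * (3.2e-10)^2 * 25445)
lambda = 4.40203e-07 m
lambda = 440.2 nm

440.2


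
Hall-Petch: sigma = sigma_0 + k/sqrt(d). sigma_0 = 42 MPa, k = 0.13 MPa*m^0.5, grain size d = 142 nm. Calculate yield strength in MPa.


d = 142 nm = 1.42e-07 m
sqrt(d) = 0.0003768289
Hall-Petch contribution = k / sqrt(d) = 0.13 / 0.0003768289 = 345.0 MPa
sigma = sigma_0 + k/sqrt(d) = 42 + 345.0 = 387.0 MPa

387.0


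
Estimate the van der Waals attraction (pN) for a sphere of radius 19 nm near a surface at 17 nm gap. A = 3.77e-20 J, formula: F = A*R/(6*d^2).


Convert to SI: R = 19 nm = 1.9e-08 m, d = 17 nm = 1.7e-08 m
F = A * R / (6 * d^2)
F = 3.77e-20 * 1.9e-08 / (6 * (1.7e-08)^2)
F = 4.13091e-13 N = 0.413 pN

0.413


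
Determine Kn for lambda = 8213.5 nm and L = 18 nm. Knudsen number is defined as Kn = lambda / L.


Knudsen number Kn = lambda / L
Kn = 8213.5 / 18
Kn = 456.3056

456.3056


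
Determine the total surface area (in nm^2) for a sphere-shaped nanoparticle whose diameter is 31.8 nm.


Radius r = 31.8/2 = 15.9 nm
Surface area SA = 4 * pi * r^2
SA = 4 * pi * (15.9)^2
SA = 3176.9 nm^2

3176.9


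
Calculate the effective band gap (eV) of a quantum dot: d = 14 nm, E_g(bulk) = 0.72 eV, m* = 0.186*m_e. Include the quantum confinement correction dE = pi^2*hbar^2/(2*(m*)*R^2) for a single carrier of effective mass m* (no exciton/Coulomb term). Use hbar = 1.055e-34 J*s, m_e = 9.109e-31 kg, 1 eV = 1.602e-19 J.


Radius R = 14/2 nm = 7e-09 m
Confinement energy dE = pi^2 * hbar^2 / (2 * m_eff * m_e * R^2)
dE = pi^2 * (1.055e-34)^2 / (2 * 0.186 * 9.109e-31 * (7e-09)^2) J, divided by 1.602e-19 J/eV
dE = 0.0413 eV
Total band gap = E_g(bulk) + dE = 0.72 + 0.0413 = 0.7613 eV

0.7613


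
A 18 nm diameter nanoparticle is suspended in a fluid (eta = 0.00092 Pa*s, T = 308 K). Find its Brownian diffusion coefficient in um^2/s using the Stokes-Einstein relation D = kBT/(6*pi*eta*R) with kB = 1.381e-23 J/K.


Radius R = 18/2 = 9 nm = 9e-09 m
D = kB*T / (6*pi*eta*R)
D = 1.381e-23 * 308 / (6 * pi * 0.00092 * 9e-09)
D = 2.72529e-11 m^2/s = 27.253 um^2/s

27.253


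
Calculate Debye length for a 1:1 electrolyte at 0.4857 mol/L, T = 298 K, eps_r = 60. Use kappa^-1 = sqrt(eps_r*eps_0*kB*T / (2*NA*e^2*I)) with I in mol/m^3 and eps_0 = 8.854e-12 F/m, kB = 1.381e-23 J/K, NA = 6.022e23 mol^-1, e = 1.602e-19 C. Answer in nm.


Ionic strength I = 0.4857 * 1^2 * 1000 = 485.7 mol/m^3
kappa^-1 = sqrt(60 * 8.854e-12 * 1.381e-23 * 298 / (2 * 6.022e23 * (1.602e-19)^2 * 485.7))
kappa^-1 = 0.382 nm

0.382


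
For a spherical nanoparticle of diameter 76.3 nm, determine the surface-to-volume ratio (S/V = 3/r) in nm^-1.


Radius r = 76.3/2 = 38.15 nm
S/V = 3 / r = 3 / 38.15
S/V = 0.0786 nm^-1

0.0786


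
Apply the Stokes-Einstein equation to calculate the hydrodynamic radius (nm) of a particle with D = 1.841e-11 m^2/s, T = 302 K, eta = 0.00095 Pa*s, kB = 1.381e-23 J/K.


Stokes-Einstein: R = kB*T / (6*pi*eta*D)
R = 1.381e-23 * 302 / (6 * pi * 0.00095 * 1.841e-11)
R = 1.26509e-08 m = 12.65 nm

12.65


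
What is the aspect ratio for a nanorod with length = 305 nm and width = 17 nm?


Aspect ratio AR = length / diameter
AR = 305 / 17
AR = 17.94

17.94


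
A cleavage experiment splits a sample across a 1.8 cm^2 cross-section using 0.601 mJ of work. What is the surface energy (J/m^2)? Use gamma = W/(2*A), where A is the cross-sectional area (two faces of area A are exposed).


Convert: A = 1.8 cm^2 = 0.00018 m^2, W = 0.601 mJ = 0.000601 J
Cleaving exposes two faces of area A, so total new surface = 2*A and gamma = W / (2*A)
gamma = 0.000601 / (2 * 0.00018)
gamma = 1.669 J/m^2

1.669


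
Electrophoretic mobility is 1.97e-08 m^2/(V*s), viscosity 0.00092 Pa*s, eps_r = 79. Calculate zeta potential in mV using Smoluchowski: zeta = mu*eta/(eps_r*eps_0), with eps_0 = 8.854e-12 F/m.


Smoluchowski equation: zeta = mu * eta / (eps_r * eps_0)
zeta = 1.97e-08 * 0.00092 / (79 * 8.854e-12)
zeta = 0.025911 V = 25.91 mV

25.91


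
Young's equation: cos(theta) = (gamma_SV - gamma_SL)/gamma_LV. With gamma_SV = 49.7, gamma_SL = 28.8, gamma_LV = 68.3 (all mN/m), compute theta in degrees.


cos(theta) = (gamma_SV - gamma_SL) / gamma_LV
cos(theta) = (49.7 - 28.8) / 68.3
cos(theta) = 0.306003
theta = arccos(0.306003) = 72.18 degrees

72.18


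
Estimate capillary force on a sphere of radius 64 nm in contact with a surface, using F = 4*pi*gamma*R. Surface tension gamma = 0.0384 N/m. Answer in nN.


Convert radius: R = 64 nm = 6.4e-08 m
F = 4 * pi * gamma * R
F = 4 * pi * 0.0384 * 6.4e-08
F = 3.08831e-08 N = 30.8831 nN

30.8831


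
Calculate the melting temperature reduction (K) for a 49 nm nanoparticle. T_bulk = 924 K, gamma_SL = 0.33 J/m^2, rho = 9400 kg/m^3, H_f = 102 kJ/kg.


Radius R = 49/2 = 24.5 nm = 2.45e-08 m
Convert H_f = 102 kJ/kg = 102000 J/kg
dT = 2 * gamma_SL * T_bulk / (rho * H_f * R)
dT = 2 * 0.33 * 924 / (9400 * 102000 * 2.45e-08)
dT = 26.0 K

26.0


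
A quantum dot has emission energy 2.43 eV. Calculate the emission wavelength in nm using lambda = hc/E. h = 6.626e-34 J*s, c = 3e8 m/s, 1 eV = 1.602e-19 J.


Convert energy: E = 2.43 eV = 2.43 * 1.602e-19 = 3.89286e-19 J
lambda = h*c / E = 6.626e-34 * 3e8 / 3.89286e-19
lambda = 5.10627e-07 m = 510.6 nm

510.6


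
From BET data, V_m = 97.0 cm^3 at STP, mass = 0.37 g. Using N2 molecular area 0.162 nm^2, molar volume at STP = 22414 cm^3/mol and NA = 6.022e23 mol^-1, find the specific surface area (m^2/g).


Number of moles in monolayer = V_m / 22414 = 97.0 / 22414 = 0.00432765
Number of molecules = moles * NA = 0.00432765 * 6.022e23
SA = molecules * sigma / mass
SA = (97.0 / 22414) * 6.022e23 * 0.162e-18 / 0.37
SA = 1141.1 m^2/g

1141.1


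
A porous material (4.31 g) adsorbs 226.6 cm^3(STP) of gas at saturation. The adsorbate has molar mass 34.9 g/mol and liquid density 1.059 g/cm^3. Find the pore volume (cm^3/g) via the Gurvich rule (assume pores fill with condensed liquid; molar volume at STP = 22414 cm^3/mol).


Moles adsorbed n = V_ads / 22414 = 226.6 / 22414 = 1.010975e-02 mol
Liquid volume V_liq = n * M / rho_liq = 1.010975e-02 * 34.9 / 1.059 = 0.33317 cm^3
Specific pore volume V_pore = V_liq / m_sample = 0.33317 / 4.31
V_pore = 0.0773 cm^3/g

0.0773


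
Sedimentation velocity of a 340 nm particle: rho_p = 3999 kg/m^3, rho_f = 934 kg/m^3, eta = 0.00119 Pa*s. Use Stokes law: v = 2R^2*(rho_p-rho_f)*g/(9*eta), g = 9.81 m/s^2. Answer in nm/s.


Radius R = 340/2 nm = 1.7e-07 m
Density difference = 3999 - 934 = 3065 kg/m^3
v = 2 * R^2 * (rho_p - rho_f) * g / (9 * eta)
v = 2 * (1.7e-07)^2 * 3065 * 9.81 / (9 * 0.00119)
v = 1.6227e-07 m/s = 162.2699 nm/s

162.2699


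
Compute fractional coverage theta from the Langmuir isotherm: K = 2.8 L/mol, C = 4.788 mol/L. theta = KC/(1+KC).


Langmuir isotherm: theta = K*C / (1 + K*C)
K*C = 2.8 * 4.788 = 13.4064
theta = 13.4064 / (1 + 13.4064) = 13.4064 / 14.4064
theta = 0.9306

0.9306


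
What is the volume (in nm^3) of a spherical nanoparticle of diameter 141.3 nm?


Radius r = 141.3/2 = 70.65 nm
Volume V = (4/3) * pi * r^3
V = (4/3) * pi * (70.65)^3
V = 1477151.73 nm^3

1477151.73


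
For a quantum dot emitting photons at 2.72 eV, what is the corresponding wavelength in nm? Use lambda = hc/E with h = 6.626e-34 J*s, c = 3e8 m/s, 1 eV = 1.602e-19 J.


Convert energy: E = 2.72 eV = 2.72 * 1.602e-19 = 4.35744e-19 J
lambda = h*c / E = 6.626e-34 * 3e8 / 4.35744e-19
lambda = 4.56185e-07 m = 456.2 nm

456.2


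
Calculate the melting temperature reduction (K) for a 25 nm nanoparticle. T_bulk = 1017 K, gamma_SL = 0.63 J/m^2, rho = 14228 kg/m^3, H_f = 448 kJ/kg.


Radius R = 25/2 = 12.5 nm = 1.25e-08 m
Convert H_f = 448 kJ/kg = 448000 J/kg
dT = 2 * gamma_SL * T_bulk / (rho * H_f * R)
dT = 2 * 0.63 * 1017 / (14228 * 448000 * 1.25e-08)
dT = 16.1 K

16.1


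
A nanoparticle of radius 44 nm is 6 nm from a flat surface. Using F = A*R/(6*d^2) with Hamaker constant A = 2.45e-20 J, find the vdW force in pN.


Convert to SI: R = 44 nm = 4.4e-08 m, d = 6 nm = 6e-09 m
F = A * R / (6 * d^2)
F = 2.45e-20 * 4.4e-08 / (6 * (6e-09)^2)
F = 4.99074e-12 N = 4.991 pN

4.991


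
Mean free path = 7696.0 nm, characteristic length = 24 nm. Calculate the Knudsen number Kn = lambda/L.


Knudsen number Kn = lambda / L
Kn = 7696.0 / 24
Kn = 320.6667

320.6667


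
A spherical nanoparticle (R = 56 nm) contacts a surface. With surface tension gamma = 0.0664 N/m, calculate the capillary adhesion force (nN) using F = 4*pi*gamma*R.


Convert radius: R = 56 nm = 5.6e-08 m
F = 4 * pi * gamma * R
F = 4 * pi * 0.0664 * 5.6e-08
F = 4.67268e-08 N = 46.7268 nN

46.7268


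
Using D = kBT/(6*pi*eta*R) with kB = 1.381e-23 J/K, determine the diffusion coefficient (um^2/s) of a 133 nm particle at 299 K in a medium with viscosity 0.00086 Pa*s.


Radius R = 133/2 = 66.5 nm = 6.65e-08 m
D = kB*T / (6*pi*eta*R)
D = 1.381e-23 * 299 / (6 * pi * 0.00086 * 6.65e-08)
D = 3.8304e-12 m^2/s = 3.83 um^2/s

3.83


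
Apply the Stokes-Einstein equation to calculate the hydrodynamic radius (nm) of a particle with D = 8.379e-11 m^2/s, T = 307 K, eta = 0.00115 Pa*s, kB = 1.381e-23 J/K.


Stokes-Einstein: R = kB*T / (6*pi*eta*D)
R = 1.381e-23 * 307 / (6 * pi * 0.00115 * 8.379e-11)
R = 2.33422e-09 m = 2.33 nm

2.33


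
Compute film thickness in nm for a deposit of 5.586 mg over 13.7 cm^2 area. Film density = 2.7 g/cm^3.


Convert: m = 5.586 mg = 5.5860e-06 kg, A = 13.7 cm^2 = 1.3700e-03 m^2, rho = 2.7 g/cm^3 = 2700 kg/m^3
t = m / (A * rho)
t = 5.5860e-06 / (1.3700e-03 * 2700)
t = 1.5101e-06 m = 1510.1 nm

1510.1


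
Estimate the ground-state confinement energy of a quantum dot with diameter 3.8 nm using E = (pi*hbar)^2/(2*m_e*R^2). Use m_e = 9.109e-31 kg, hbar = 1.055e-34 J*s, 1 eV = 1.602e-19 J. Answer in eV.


Radius R = 3.8/2 = 1.9 nm = 1.9e-09 m
E = (pi * 1.055e-34)^2 / (2 * 9.109e-31 * (1.9e-09)^2)
E(J) = 1.67031e-20
E = E(J) / 1.602e-19 = 0.1043 eV

0.1043


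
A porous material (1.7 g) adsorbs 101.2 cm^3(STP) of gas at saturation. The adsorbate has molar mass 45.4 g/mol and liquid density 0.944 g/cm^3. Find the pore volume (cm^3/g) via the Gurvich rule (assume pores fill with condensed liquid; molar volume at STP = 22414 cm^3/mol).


Moles adsorbed n = V_ads / 22414 = 101.2 / 22414 = 4.515035e-03 mol
Liquid volume V_liq = n * M / rho_liq = 4.515035e-03 * 45.4 / 0.944 = 0.21714 cm^3
Specific pore volume V_pore = V_liq / m_sample = 0.21714 / 1.7
V_pore = 0.1277 cm^3/g

0.1277


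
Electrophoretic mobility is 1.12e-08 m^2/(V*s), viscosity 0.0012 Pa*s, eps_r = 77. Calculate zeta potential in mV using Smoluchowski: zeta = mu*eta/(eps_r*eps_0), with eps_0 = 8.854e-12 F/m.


Smoluchowski equation: zeta = mu * eta / (eps_r * eps_0)
zeta = 1.12e-08 * 0.0012 / (77 * 8.854e-12)
zeta = 0.019714 V = 19.71 mV

19.71


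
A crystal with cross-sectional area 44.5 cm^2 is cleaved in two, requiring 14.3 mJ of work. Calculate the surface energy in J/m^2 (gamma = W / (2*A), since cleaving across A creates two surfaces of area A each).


Convert: A = 44.5 cm^2 = 0.00445 m^2, W = 14.3 mJ = 0.0143 J
Cleaving exposes two faces of area A, so total new surface = 2*A and gamma = W / (2*A)
gamma = 0.0143 / (2 * 0.00445)
gamma = 1.607 J/m^2

1.607


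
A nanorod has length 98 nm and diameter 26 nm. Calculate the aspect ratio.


Aspect ratio AR = length / diameter
AR = 98 / 26
AR = 3.77

3.77


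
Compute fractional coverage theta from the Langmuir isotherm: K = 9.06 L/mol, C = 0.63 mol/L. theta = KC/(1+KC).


Langmuir isotherm: theta = K*C / (1 + K*C)
K*C = 9.06 * 0.63 = 5.7078
theta = 5.7078 / (1 + 5.7078) = 5.7078 / 6.7078
theta = 0.8509

0.8509


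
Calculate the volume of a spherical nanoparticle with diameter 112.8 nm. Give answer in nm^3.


Radius r = 112.8/2 = 56.4 nm
Volume V = (4/3) * pi * r^3
V = (4/3) * pi * (56.4)^3
V = 751494.7 nm^3

751494.7


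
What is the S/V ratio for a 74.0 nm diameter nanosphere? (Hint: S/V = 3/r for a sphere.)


Radius r = 74.0/2 = 37 nm
S/V = 3 / r = 3 / 37
S/V = 0.0811 nm^-1

0.0811


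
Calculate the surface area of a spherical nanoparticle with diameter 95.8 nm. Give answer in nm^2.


Radius r = 95.8/2 = 47.9 nm
Surface area SA = 4 * pi * r^2
SA = 4 * pi * (47.9)^2
SA = 28832.41 nm^2

28832.41


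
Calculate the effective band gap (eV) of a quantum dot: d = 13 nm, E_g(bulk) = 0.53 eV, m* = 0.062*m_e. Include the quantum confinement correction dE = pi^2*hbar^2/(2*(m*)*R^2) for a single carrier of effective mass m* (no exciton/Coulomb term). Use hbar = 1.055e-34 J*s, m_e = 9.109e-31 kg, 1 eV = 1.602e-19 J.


Radius R = 13/2 nm = 6.5e-09 m
Confinement energy dE = pi^2 * hbar^2 / (2 * m_eff * m_e * R^2)
dE = pi^2 * (1.055e-34)^2 / (2 * 0.062 * 9.109e-31 * (6.5e-09)^2) J, divided by 1.602e-19 J/eV
dE = 0.1437 eV
Total band gap = E_g(bulk) + dE = 0.53 + 0.1437 = 0.6737 eV

0.6737


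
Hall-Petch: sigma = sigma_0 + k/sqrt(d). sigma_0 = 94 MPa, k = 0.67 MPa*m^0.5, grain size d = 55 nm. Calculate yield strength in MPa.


d = 55 nm = 5.5e-08 m
sqrt(d) = 0.0002345208
Hall-Petch contribution = k / sqrt(d) = 0.67 / 0.0002345208 = 2856.9 MPa
sigma = sigma_0 + k/sqrt(d) = 94 + 2856.9 = 2950.9 MPa

2950.9


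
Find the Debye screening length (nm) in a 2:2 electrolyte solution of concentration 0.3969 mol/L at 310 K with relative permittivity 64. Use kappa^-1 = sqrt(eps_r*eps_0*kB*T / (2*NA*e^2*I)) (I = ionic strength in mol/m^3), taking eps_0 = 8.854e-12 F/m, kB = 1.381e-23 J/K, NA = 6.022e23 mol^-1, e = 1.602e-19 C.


Ionic strength I = 0.3969 * 2^2 * 1000 = 1587.6 mol/m^3
kappa^-1 = sqrt(64 * 8.854e-12 * 1.381e-23 * 310 / (2 * 6.022e23 * (1.602e-19)^2 * 1587.6))
kappa^-1 = 0.222 nm

0.222


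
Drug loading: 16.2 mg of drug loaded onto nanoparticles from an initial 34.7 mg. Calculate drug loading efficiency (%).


Drug loading efficiency = (drug loaded / drug initial) * 100
DLE = 16.2 / 34.7 * 100
DLE = 0.4669 * 100
DLE = 46.69%

46.69


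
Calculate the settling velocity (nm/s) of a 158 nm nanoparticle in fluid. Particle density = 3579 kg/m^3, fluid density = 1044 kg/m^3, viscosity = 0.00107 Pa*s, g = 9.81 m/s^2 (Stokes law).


Radius R = 158/2 nm = 7.9e-08 m
Density difference = 3579 - 1044 = 2535 kg/m^3
v = 2 * R^2 * (rho_p - rho_f) * g / (9 * eta)
v = 2 * (7.9e-08)^2 * 2535 * 9.81 / (9 * 0.00107)
v = 3.22333e-08 m/s = 32.2333 nm/s

32.2333


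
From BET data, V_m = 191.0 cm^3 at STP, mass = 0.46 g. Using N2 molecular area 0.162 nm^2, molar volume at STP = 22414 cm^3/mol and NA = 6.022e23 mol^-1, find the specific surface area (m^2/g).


Number of moles in monolayer = V_m / 22414 = 191.0 / 22414 = 0.00852146
Number of molecules = moles * NA = 0.00852146 * 6.022e23
SA = molecules * sigma / mass
SA = (191.0 / 22414) * 6.022e23 * 0.162e-18 / 0.46
SA = 1807.2 m^2/g

1807.2


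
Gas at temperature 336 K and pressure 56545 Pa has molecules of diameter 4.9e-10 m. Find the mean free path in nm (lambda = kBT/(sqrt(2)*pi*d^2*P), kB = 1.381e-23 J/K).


Mean free path: lambda = kB*T / (sqrt(2) * pi * d^2 * P)
lambda = 1.381e-23 * 336 / (sqrt(2) * pi * (4.9e-10)^2 * 56545)
lambda = 7.69275e-08 m
lambda = 76.93 nm

76.93


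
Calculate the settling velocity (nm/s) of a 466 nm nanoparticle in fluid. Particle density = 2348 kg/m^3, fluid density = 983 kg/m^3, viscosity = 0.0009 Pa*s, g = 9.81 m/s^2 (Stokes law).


Radius R = 466/2 nm = 2.33e-07 m
Density difference = 2348 - 983 = 1365 kg/m^3
v = 2 * R^2 * (rho_p - rho_f) * g / (9 * eta)
v = 2 * (2.33e-07)^2 * 1365 * 9.81 / (9 * 0.0009)
v = 1.79498e-07 m/s = 179.4975 nm/s

179.4975


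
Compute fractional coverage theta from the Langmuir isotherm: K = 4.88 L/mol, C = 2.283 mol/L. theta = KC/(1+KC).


Langmuir isotherm: theta = K*C / (1 + K*C)
K*C = 4.88 * 2.283 = 11.14104
theta = 11.14104 / (1 + 11.14104) = 11.14104 / 12.14104
theta = 0.9176

0.9176


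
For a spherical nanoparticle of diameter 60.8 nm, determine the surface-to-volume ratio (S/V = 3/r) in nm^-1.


Radius r = 60.8/2 = 30.4 nm
S/V = 3 / r = 3 / 30.4
S/V = 0.0987 nm^-1

0.0987


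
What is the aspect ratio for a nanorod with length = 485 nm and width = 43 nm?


Aspect ratio AR = length / diameter
AR = 485 / 43
AR = 11.28

11.28


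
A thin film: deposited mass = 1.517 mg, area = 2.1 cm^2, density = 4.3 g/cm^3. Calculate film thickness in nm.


Convert: m = 1.517 mg = 1.5170e-06 kg, A = 2.1 cm^2 = 2.1000e-04 m^2, rho = 4.3 g/cm^3 = 4300 kg/m^3
t = m / (A * rho)
t = 1.5170e-06 / (2.1000e-04 * 4300)
t = 1.6800e-06 m = 1680.0 nm

1680.0


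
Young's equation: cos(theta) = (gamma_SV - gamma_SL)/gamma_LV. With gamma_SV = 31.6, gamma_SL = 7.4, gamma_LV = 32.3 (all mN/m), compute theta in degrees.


cos(theta) = (gamma_SV - gamma_SL) / gamma_LV
cos(theta) = (31.6 - 7.4) / 32.3
cos(theta) = 0.749226
theta = arccos(0.749226) = 41.48 degrees

41.48


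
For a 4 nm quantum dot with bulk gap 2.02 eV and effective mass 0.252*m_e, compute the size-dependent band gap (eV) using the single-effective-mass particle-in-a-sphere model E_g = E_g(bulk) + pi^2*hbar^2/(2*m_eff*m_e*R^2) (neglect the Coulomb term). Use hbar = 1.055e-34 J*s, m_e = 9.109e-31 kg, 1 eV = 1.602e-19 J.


Radius R = 4/2 nm = 2e-09 m
Confinement energy dE = pi^2 * hbar^2 / (2 * m_eff * m_e * R^2)
dE = pi^2 * (1.055e-34)^2 / (2 * 0.252 * 9.109e-31 * (2e-09)^2) J, divided by 1.602e-19 J/eV
dE = 0.3734 eV
Total band gap = E_g(bulk) + dE = 2.02 + 0.3734 = 2.3934 eV

2.3934


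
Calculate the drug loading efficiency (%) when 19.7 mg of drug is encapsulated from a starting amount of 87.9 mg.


Drug loading efficiency = (drug loaded / drug initial) * 100
DLE = 19.7 / 87.9 * 100
DLE = 0.2241 * 100
DLE = 22.41%

22.41


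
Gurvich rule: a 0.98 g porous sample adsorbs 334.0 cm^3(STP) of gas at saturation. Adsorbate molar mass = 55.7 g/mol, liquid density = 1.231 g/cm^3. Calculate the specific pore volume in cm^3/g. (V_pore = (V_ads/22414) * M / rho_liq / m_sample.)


Moles adsorbed n = V_ads / 22414 = 334.0 / 22414 = 1.490140e-02 mol
Liquid volume V_liq = n * M / rho_liq = 1.490140e-02 * 55.7 / 1.231 = 0.67426 cm^3
Specific pore volume V_pore = V_liq / m_sample = 0.67426 / 0.98
V_pore = 0.688 cm^3/g

0.688


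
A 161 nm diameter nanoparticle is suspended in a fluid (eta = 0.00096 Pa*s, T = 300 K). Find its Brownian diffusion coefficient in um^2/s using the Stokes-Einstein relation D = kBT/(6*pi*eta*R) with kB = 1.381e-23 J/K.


Radius R = 161/2 = 80.5 nm = 8.05e-08 m
D = kB*T / (6*pi*eta*R)
D = 1.381e-23 * 300 / (6 * pi * 0.00096 * 8.05e-08)
D = 2.84411e-12 m^2/s = 2.844 um^2/s

2.844


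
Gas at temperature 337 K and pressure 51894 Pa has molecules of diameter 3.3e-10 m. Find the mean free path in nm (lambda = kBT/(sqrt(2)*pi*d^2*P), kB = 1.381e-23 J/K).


Mean free path: lambda = kB*T / (sqrt(2) * pi * d^2 * P)
lambda = 1.381e-23 * 337 / (sqrt(2) * pi * (3.3e-10)^2 * 51894)
lambda = 1.85359e-07 m
lambda = 185.36 nm

185.36


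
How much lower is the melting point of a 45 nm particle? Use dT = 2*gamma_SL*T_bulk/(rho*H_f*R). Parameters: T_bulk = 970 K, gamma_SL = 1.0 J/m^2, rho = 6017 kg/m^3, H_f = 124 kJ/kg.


Radius R = 45/2 = 22.5 nm = 2.25e-08 m
Convert H_f = 124 kJ/kg = 124000 J/kg
dT = 2 * gamma_SL * T_bulk / (rho * H_f * R)
dT = 2 * 1.0 * 970 / (6017 * 124000 * 2.25e-08)
dT = 115.6 K

115.6


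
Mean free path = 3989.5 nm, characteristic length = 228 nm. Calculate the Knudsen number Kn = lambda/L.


Knudsen number Kn = lambda / L
Kn = 3989.5 / 228
Kn = 17.4978

17.4978


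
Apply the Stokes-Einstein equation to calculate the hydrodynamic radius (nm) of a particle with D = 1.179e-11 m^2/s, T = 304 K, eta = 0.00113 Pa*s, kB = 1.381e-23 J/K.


Stokes-Einstein: R = kB*T / (6*pi*eta*D)
R = 1.381e-23 * 304 / (6 * pi * 0.00113 * 1.179e-11)
R = 1.67176e-08 m = 16.72 nm

16.72


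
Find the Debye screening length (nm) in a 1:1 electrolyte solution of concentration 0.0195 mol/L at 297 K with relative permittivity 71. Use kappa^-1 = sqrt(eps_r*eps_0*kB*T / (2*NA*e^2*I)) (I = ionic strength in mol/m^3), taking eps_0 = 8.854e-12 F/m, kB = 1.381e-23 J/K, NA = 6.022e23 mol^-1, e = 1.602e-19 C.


Ionic strength I = 0.0195 * 1^2 * 1000 = 19.5 mol/m^3
kappa^-1 = sqrt(71 * 8.854e-12 * 1.381e-23 * 297 / (2 * 6.022e23 * (1.602e-19)^2 * 19.5))
kappa^-1 = 2.068 nm

2.068


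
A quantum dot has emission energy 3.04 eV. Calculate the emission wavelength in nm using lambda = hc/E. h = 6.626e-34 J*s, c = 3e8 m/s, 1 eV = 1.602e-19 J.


Convert energy: E = 3.04 eV = 3.04 * 1.602e-19 = 4.87008e-19 J
lambda = h*c / E = 6.626e-34 * 3e8 / 4.87008e-19
lambda = 4.08166e-07 m = 408.2 nm

408.2


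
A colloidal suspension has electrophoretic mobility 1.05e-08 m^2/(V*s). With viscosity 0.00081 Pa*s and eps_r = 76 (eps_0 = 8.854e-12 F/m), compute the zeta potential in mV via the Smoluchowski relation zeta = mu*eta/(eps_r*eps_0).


Smoluchowski equation: zeta = mu * eta / (eps_r * eps_0)
zeta = 1.05e-08 * 0.00081 / (76 * 8.854e-12)
zeta = 0.012639 V = 12.64 mV

12.64


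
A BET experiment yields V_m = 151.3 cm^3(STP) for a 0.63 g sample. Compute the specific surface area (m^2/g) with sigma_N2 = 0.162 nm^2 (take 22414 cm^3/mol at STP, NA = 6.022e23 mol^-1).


Number of moles in monolayer = V_m / 22414 = 151.3 / 22414 = 0.00675025
Number of molecules = moles * NA = 0.00675025 * 6.022e23
SA = molecules * sigma / mass
SA = (151.3 / 22414) * 6.022e23 * 0.162e-18 / 0.63
SA = 1045.3 m^2/g

1045.3


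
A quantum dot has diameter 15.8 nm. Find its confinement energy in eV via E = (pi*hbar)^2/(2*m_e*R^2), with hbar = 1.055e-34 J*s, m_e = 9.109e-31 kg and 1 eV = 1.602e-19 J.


Radius R = 15.8/2 = 7.9 nm = 7.9e-09 m
E = (pi * 1.055e-34)^2 / (2 * 9.109e-31 * (7.9e-09)^2)
E(J) = 9.66162e-22
E = E(J) / 1.602e-19 = 0.006 eV

0.006


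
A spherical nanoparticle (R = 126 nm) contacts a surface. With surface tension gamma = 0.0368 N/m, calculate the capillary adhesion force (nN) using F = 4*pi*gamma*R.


Convert radius: R = 126 nm = 1.26e-07 m
F = 4 * pi * gamma * R
F = 4 * pi * 0.0368 * 1.26e-07
F = 5.82677e-08 N = 58.2677 nN

58.2677


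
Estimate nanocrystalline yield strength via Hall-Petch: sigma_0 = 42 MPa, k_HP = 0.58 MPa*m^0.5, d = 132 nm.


d = 132 nm = 1.32e-07 m
sqrt(d) = 0.000363318
Hall-Petch contribution = k / sqrt(d) = 0.58 / 0.000363318 = 1596.4 MPa
sigma = sigma_0 + k/sqrt(d) = 42 + 1596.4 = 1638.4 MPa

1638.4


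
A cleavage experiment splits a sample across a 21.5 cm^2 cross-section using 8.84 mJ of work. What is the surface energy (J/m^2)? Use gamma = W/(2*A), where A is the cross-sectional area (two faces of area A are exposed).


Convert: A = 21.5 cm^2 = 0.00215 m^2, W = 8.84 mJ = 0.00884 J
Cleaving exposes two faces of area A, so total new surface = 2*A and gamma = W / (2*A)
gamma = 0.00884 / (2 * 0.00215)
gamma = 2.056 J/m^2

2.056


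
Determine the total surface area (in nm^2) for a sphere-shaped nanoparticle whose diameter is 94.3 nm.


Radius r = 94.3/2 = 47.15 nm
Surface area SA = 4 * pi * r^2
SA = 4 * pi * (47.15)^2
SA = 27936.58 nm^2

27936.58


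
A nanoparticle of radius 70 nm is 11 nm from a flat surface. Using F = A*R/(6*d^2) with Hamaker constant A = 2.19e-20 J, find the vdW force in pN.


Convert to SI: R = 70 nm = 7e-08 m, d = 11 nm = 1.1e-08 m
F = A * R / (6 * d^2)
F = 2.19e-20 * 7e-08 / (6 * (1.1e-08)^2)
F = 2.11157e-12 N = 2.112 pN

2.112


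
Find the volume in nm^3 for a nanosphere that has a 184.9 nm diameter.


Radius r = 184.9/2 = 92.45 nm
Volume V = (4/3) * pi * r^3
V = (4/3) * pi * (92.45)^3
V = 3309857.95 nm^3

3309857.95


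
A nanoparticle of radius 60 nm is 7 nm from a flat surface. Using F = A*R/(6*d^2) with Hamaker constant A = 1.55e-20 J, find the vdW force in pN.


Convert to SI: R = 60 nm = 6e-08 m, d = 7 nm = 7e-09 m
F = A * R / (6 * d^2)
F = 1.55e-20 * 6e-08 / (6 * (7e-09)^2)
F = 3.16327e-12 N = 3.163 pN

3.163


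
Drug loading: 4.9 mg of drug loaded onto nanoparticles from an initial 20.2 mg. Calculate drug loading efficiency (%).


Drug loading efficiency = (drug loaded / drug initial) * 100
DLE = 4.9 / 20.2 * 100
DLE = 0.2426 * 100
DLE = 24.26%

24.26


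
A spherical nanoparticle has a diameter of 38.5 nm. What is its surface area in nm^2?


Radius r = 38.5/2 = 19.25 nm
Surface area SA = 4 * pi * r^2
SA = 4 * pi * (19.25)^2
SA = 4656.63 nm^2

4656.63


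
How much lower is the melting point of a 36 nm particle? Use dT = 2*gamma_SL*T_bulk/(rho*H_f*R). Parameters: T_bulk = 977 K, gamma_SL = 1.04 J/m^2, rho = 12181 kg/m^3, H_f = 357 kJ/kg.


Radius R = 36/2 = 18 nm = 1.8e-08 m
Convert H_f = 357 kJ/kg = 357000 J/kg
dT = 2 * gamma_SL * T_bulk / (rho * H_f * R)
dT = 2 * 1.04 * 977 / (12181 * 357000 * 1.8e-08)
dT = 26.0 K

26.0


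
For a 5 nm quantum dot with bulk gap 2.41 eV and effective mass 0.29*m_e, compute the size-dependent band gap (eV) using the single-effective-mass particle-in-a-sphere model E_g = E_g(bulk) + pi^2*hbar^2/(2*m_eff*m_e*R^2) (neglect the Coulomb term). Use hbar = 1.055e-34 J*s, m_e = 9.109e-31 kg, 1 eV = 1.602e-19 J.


Radius R = 5/2 nm = 2.5e-09 m
Confinement energy dE = pi^2 * hbar^2 / (2 * m_eff * m_e * R^2)
dE = pi^2 * (1.055e-34)^2 / (2 * 0.29 * 9.109e-31 * (2.5e-09)^2) J, divided by 1.602e-19 J/eV
dE = 0.2077 eV
Total band gap = E_g(bulk) + dE = 2.41 + 0.2077 = 2.6177 eV

2.6177


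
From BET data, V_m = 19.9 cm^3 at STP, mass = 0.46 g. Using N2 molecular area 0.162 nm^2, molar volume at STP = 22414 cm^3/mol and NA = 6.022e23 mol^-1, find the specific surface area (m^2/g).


Number of moles in monolayer = V_m / 22414 = 19.9 / 22414 = 0.00088784
Number of molecules = moles * NA = 0.00088784 * 6.022e23
SA = molecules * sigma / mass
SA = (19.9 / 22414) * 6.022e23 * 0.162e-18 / 0.46
SA = 188.3 m^2/g

188.3


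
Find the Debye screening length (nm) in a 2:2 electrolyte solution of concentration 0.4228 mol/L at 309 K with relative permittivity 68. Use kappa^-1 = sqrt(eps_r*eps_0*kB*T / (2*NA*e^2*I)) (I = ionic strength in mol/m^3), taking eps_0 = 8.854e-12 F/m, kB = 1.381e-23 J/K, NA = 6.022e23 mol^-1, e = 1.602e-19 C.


Ionic strength I = 0.4228 * 2^2 * 1000 = 1691.2 mol/m^3
kappa^-1 = sqrt(68 * 8.854e-12 * 1.381e-23 * 309 / (2 * 6.022e23 * (1.602e-19)^2 * 1691.2))
kappa^-1 = 0.222 nm

0.222


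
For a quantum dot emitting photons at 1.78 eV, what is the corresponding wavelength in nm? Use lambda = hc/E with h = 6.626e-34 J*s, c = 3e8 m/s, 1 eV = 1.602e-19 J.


Convert energy: E = 1.78 eV = 1.78 * 1.602e-19 = 2.85156e-19 J
lambda = h*c / E = 6.626e-34 * 3e8 / 2.85156e-19
lambda = 6.97092e-07 m = 697.1 nm

697.1


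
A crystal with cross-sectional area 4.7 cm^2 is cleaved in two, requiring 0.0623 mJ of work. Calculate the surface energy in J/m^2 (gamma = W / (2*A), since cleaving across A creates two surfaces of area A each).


Convert: A = 4.7 cm^2 = 0.00047 m^2, W = 0.0623 mJ = 6.23e-05 J
Cleaving exposes two faces of area A, so total new surface = 2*A and gamma = W / (2*A)
gamma = 6.23e-05 / (2 * 0.00047)
gamma = 0.066 J/m^2

0.066


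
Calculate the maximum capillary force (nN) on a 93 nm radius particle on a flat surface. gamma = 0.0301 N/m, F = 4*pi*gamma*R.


Convert radius: R = 93 nm = 9.3e-08 m
F = 4 * pi * gamma * R
F = 4 * pi * 0.0301 * 9.3e-08
F = 3.5177e-08 N = 35.177 nN

35.177


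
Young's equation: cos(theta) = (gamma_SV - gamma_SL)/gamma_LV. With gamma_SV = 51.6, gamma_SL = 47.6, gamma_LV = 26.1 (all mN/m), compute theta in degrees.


cos(theta) = (gamma_SV - gamma_SL) / gamma_LV
cos(theta) = (51.6 - 47.6) / 26.1
cos(theta) = 0.153257
theta = arccos(0.153257) = 81.18 degrees

81.18


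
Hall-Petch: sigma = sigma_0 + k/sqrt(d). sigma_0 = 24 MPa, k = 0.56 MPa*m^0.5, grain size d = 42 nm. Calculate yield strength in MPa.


d = 42 nm = 4.2e-08 m
sqrt(d) = 0.000204939
Hall-Petch contribution = k / sqrt(d) = 0.56 / 0.000204939 = 2732.5 MPa
sigma = sigma_0 + k/sqrt(d) = 24 + 2732.5 = 2756.5 MPa

2756.5


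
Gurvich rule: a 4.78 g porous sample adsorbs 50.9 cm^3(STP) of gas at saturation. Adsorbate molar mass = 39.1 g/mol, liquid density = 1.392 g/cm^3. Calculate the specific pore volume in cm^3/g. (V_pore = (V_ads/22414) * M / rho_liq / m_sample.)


Moles adsorbed n = V_ads / 22414 = 50.9 / 22414 = 2.270902e-03 mol
Liquid volume V_liq = n * M / rho_liq = 2.270902e-03 * 39.1 / 1.392 = 0.06379 cm^3
Specific pore volume V_pore = V_liq / m_sample = 0.06379 / 4.78
V_pore = 0.0133 cm^3/g

0.0133


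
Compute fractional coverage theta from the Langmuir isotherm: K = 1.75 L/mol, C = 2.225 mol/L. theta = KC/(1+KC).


Langmuir isotherm: theta = K*C / (1 + K*C)
K*C = 1.75 * 2.225 = 3.89375
theta = 3.89375 / (1 + 3.89375) = 3.89375 / 4.89375
theta = 0.7957

0.7957


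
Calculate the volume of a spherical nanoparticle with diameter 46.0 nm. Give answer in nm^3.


Radius r = 46.0/2 = 23 nm
Volume V = (4/3) * pi * r^3
V = (4/3) * pi * (23)^3
V = 50965.01 nm^3

50965.01


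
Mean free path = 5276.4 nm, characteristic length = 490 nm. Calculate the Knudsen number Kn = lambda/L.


Knudsen number Kn = lambda / L
Kn = 5276.4 / 490
Kn = 10.7682

10.7682


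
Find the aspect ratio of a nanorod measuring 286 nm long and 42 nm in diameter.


Aspect ratio AR = length / diameter
AR = 286 / 42
AR = 6.81

6.81


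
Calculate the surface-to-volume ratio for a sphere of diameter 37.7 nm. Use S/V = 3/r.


Radius r = 37.7/2 = 18.85 nm
S/V = 3 / r = 3 / 18.85
S/V = 0.1592 nm^-1

0.1592


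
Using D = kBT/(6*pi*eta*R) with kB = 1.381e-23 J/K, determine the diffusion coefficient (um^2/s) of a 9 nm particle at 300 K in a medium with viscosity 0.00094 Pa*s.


Radius R = 9/2 = 4.5 nm = 4.5e-09 m
D = kB*T / (6*pi*eta*R)
D = 1.381e-23 * 300 / (6 * pi * 0.00094 * 4.5e-09)
D = 5.19605e-11 m^2/s = 51.961 um^2/s

51.961


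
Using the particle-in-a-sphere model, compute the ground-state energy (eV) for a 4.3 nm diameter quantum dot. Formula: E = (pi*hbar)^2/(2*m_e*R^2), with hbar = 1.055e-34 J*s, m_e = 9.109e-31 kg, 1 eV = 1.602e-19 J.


Radius R = 4.3/2 = 2.15 nm = 2.15e-09 m
E = (pi * 1.055e-34)^2 / (2 * 9.109e-31 * (2.15e-09)^2)
E(J) = 1.30445e-20
E = E(J) / 1.602e-19 = 0.0814 eV

0.0814


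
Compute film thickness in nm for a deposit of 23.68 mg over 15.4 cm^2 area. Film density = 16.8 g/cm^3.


Convert: m = 23.68 mg = 2.3680e-05 kg, A = 15.4 cm^2 = 1.5400e-03 m^2, rho = 16.8 g/cm^3 = 16800 kg/m^3
t = m / (A * rho)
t = 2.3680e-05 / (1.5400e-03 * 16800)
t = 9.1528e-07 m = 915.3 nm

915.3


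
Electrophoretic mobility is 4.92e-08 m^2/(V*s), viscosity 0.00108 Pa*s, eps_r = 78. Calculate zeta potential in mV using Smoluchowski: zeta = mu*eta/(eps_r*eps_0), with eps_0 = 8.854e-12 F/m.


Smoluchowski equation: zeta = mu * eta / (eps_r * eps_0)
zeta = 4.92e-08 * 0.00108 / (78 * 8.854e-12)
zeta = 0.07694 V = 76.94 mV

76.94


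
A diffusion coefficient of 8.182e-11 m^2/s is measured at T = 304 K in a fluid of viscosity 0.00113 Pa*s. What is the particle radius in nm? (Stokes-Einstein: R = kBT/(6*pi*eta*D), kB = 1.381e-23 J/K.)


Stokes-Einstein: R = kB*T / (6*pi*eta*D)
R = 1.381e-23 * 304 / (6 * pi * 0.00113 * 8.182e-11)
R = 2.40895e-09 m = 2.41 nm

2.41


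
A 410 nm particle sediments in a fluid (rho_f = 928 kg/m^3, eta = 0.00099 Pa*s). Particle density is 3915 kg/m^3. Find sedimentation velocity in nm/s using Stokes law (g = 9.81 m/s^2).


Radius R = 410/2 nm = 2.05e-07 m
Density difference = 3915 - 928 = 2987 kg/m^3
v = 2 * R^2 * (rho_p - rho_f) * g / (9 * eta)
v = 2 * (2.05e-07)^2 * 2987 * 9.81 / (9 * 0.00099)
v = 2.76417e-07 m/s = 276.4167 nm/s

276.4167


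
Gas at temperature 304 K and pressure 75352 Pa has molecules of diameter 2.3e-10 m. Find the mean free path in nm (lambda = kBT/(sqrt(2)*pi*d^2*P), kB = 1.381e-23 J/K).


Mean free path: lambda = kB*T / (sqrt(2) * pi * d^2 * P)
lambda = 1.381e-23 * 304 / (sqrt(2) * pi * (2.3e-10)^2 * 75352)
lambda = 2.37057e-07 m
lambda = 237.06 nm

237.06


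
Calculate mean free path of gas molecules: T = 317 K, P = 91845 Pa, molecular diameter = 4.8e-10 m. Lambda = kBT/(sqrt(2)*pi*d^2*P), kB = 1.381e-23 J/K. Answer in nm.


Mean free path: lambda = kB*T / (sqrt(2) * pi * d^2 * P)
lambda = 1.381e-23 * 317 / (sqrt(2) * pi * (4.8e-10)^2 * 91845)
lambda = 4.6564e-08 m
lambda = 46.56 nm

46.56


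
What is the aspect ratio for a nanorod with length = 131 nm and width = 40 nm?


Aspect ratio AR = length / diameter
AR = 131 / 40
AR = 3.27

3.27


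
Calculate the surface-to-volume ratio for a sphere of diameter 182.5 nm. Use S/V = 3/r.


Radius r = 182.5/2 = 91.25 nm
S/V = 3 / r = 3 / 91.25
S/V = 0.0329 nm^-1

0.0329


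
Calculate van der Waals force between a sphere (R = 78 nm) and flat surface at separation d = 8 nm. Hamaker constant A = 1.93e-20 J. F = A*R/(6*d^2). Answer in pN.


Convert to SI: R = 78 nm = 7.8e-08 m, d = 8 nm = 8e-09 m
F = A * R / (6 * d^2)
F = 1.93e-20 * 7.8e-08 / (6 * (8e-09)^2)
F = 3.92031e-12 N = 3.92 pN

3.92


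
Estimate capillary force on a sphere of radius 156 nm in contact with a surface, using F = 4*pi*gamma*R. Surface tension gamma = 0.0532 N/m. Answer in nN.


Convert radius: R = 156 nm = 1.56e-07 m
F = 4 * pi * gamma * R
F = 4 * pi * 0.0532 * 1.56e-07
F = 1.04291e-07 N = 104.2908 nN

104.2908


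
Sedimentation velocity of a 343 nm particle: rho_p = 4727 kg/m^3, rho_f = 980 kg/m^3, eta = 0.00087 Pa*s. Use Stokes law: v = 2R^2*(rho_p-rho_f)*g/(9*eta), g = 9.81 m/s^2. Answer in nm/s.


Radius R = 343/2 nm = 1.715e-07 m
Density difference = 4727 - 980 = 3747 kg/m^3
v = 2 * R^2 * (rho_p - rho_f) * g / (9 * eta)
v = 2 * (1.715e-07)^2 * 3747 * 9.81 / (9 * 0.00087)
v = 2.76153e-07 m/s = 276.1526 nm/s

276.1526


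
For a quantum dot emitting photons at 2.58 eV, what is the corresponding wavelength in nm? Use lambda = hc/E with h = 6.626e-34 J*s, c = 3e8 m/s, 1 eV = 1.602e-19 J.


Convert energy: E = 2.58 eV = 2.58 * 1.602e-19 = 4.13316e-19 J
lambda = h*c / E = 6.626e-34 * 3e8 / 4.13316e-19
lambda = 4.8094e-07 m = 480.9 nm

480.9


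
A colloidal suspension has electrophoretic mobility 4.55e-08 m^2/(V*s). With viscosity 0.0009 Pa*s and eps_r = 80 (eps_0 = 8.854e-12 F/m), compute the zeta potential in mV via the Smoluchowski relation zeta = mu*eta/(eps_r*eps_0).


Smoluchowski equation: zeta = mu * eta / (eps_r * eps_0)
zeta = 4.55e-08 * 0.0009 / (80 * 8.854e-12)
zeta = 0.057813 V = 57.81 mV

57.81


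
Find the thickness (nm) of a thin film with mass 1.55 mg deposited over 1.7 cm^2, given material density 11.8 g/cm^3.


Convert: m = 1.55 mg = 1.5500e-06 kg, A = 1.7 cm^2 = 1.7000e-04 m^2, rho = 11.8 g/cm^3 = 11800 kg/m^3
t = m / (A * rho)
t = 1.5500e-06 / (1.7000e-04 * 11800)
t = 7.7268e-07 m = 772.7 nm

772.7


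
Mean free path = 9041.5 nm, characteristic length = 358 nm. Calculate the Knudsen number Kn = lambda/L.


Knudsen number Kn = lambda / L
Kn = 9041.5 / 358
Kn = 25.2556

25.2556


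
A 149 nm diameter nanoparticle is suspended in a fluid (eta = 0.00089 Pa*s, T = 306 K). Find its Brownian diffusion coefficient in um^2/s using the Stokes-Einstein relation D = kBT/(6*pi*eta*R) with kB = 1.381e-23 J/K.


Radius R = 149/2 = 74.5 nm = 7.45e-08 m
D = kB*T / (6*pi*eta*R)
D = 1.381e-23 * 306 / (6 * pi * 0.00089 * 7.45e-08)
D = 3.38118e-12 m^2/s = 3.381 um^2/s

3.381


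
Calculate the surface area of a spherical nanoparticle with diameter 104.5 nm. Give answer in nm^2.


Radius r = 104.5/2 = 52.25 nm
Surface area SA = 4 * pi * r^2
SA = 4 * pi * (52.25)^2
SA = 34306.98 nm^2

34306.98


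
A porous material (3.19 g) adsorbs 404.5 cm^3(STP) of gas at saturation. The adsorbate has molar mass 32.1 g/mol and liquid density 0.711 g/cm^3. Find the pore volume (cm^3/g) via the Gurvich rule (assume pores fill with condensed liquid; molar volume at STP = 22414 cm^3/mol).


Moles adsorbed n = V_ads / 22414 = 404.5 / 22414 = 1.804676e-02 mol
Liquid volume V_liq = n * M / rho_liq = 1.804676e-02 * 32.1 / 0.711 = 0.81477 cm^3
Specific pore volume V_pore = V_liq / m_sample = 0.81477 / 3.19
V_pore = 0.2554 cm^3/g

0.2554


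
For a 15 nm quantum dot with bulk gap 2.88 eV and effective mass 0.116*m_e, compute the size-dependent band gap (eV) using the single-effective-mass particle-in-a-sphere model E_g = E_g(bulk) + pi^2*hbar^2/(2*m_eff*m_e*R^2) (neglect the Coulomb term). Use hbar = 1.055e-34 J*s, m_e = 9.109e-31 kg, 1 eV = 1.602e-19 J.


Radius R = 15/2 nm = 7.5e-09 m
Confinement energy dE = pi^2 * hbar^2 / (2 * m_eff * m_e * R^2)
dE = pi^2 * (1.055e-34)^2 / (2 * 0.116 * 9.109e-31 * (7.5e-09)^2) J, divided by 1.602e-19 J/eV
dE = 0.0577 eV
Total band gap = E_g(bulk) + dE = 2.88 + 0.0577 = 2.9377 eV

2.9377


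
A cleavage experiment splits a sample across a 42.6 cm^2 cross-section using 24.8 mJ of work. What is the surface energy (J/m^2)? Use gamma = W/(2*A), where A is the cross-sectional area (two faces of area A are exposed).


Convert: A = 42.6 cm^2 = 0.00426 m^2, W = 24.8 mJ = 0.0248 J
Cleaving exposes two faces of area A, so total new surface = 2*A and gamma = W / (2*A)
gamma = 0.0248 / (2 * 0.00426)
gamma = 2.911 J/m^2

2.911


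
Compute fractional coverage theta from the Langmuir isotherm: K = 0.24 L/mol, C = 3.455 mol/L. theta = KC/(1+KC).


Langmuir isotherm: theta = K*C / (1 + K*C)
K*C = 0.24 * 3.455 = 0.8292
theta = 0.8292 / (1 + 0.8292) = 0.8292 / 1.8292
theta = 0.4533

0.4533


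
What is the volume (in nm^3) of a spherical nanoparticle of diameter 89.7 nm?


Radius r = 89.7/2 = 44.85 nm
Volume V = (4/3) * pi * r^3
V = (4/3) * pi * (44.85)^3
V = 377899.18 nm^3

377899.18


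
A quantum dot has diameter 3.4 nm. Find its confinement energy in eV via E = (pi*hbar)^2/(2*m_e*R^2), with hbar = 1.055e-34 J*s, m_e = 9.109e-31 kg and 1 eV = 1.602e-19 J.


Radius R = 3.4/2 = 1.7 nm = 1.7e-09 m
E = (pi * 1.055e-34)^2 / (2 * 9.109e-31 * (1.7e-09)^2)
E(J) = 2.08644e-20
E = E(J) / 1.602e-19 = 0.1302 eV

0.1302


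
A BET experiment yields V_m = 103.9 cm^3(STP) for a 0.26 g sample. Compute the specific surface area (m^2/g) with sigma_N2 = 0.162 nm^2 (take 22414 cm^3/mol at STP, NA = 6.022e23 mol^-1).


Number of moles in monolayer = V_m / 22414 = 103.9 / 22414 = 0.0046355
Number of molecules = moles * NA = 0.0046355 * 6.022e23
SA = molecules * sigma / mass
SA = (103.9 / 22414) * 6.022e23 * 0.162e-18 / 0.26
SA = 1739.3 m^2/g

1739.3


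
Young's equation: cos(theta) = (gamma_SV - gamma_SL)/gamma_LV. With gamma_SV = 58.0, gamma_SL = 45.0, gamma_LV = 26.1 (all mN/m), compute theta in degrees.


cos(theta) = (gamma_SV - gamma_SL) / gamma_LV
cos(theta) = (58.0 - 45.0) / 26.1
cos(theta) = 0.498084
theta = arccos(0.498084) = 60.13 degrees

60.13


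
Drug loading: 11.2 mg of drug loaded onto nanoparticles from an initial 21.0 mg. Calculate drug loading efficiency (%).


Drug loading efficiency = (drug loaded / drug initial) * 100
DLE = 11.2 / 21.0 * 100
DLE = 0.5333 * 100
DLE = 53.33%

53.33
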